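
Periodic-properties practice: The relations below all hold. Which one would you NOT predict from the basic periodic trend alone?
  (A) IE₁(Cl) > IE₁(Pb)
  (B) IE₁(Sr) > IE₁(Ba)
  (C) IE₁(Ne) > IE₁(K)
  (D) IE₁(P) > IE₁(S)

(D)

The general trend: IE₁ increases across a period and decreases down a group.
(A) Cl (period 3, group 17) vs Pb (period 6, group 14): the stated order agrees with the simple trend.
(B) Sr (period 5, group 2) vs Ba (period 6, group 2): the stated order agrees with the simple trend.
(C) Ne (period 2, group 18) vs K (period 4, group 1): the stated order agrees with the simple trend.
(D) P (period 3, group 15) vs S (period 3, group 16): the stated order contradicts the simple trend.
The exception is (D): S (3p⁴) ionizes more easily than half-filled P (3p³) because the paired 3p electron in S is pushed out by e⁻–e⁻ repulsion.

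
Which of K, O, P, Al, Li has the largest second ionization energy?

Li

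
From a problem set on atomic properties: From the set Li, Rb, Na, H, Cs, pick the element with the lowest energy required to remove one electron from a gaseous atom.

IE₁ increases left→right with effective nuclear charge and decreases top→bottom as the valence shell moves farther out.
All are in group 1, so first ionization energy increases up the group.
The lowest energy required to remove one electron from a gaseous atom among these belongs to Cs.

Cs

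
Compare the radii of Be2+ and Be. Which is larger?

Forming Be2+ removes 2 electrons from Be. Fewer electrons for the same nuclear charge means less shielding and a higher Z_eff on the remaining electrons, and for main-group metals the entire outer shell is lost.
A cation is smaller than its parent atom: Be2+ < Be.

Be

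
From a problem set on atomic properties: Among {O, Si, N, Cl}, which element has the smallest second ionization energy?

After 1 electron has been removed, what remains? O⁺ still has 5 valence electrons; Si⁺ still has 3 valence electrons; N⁺ still has 4 valence electrons; Cl⁺ still has 6 valence electrons.
All are still removing valence electrons, so compare the +1 ions as you would atoms: IE_2 generally rises across a period (higher Z_eff) and falls down a group (larger shell), subject to the usual subshell exceptions.
Valence configurations: O⁺ [He]2s²2p³, Si⁺ [Ne]3s²3p¹, N⁺ [He]2s²2p², Cl⁺ [Ne]3s²3p⁴.
Approximate IE_2 values (kJ/mol): O 3388, Si 1577, N 2856, Cl 2298.
Hence IE_2: Si < Cl < N < O.

Si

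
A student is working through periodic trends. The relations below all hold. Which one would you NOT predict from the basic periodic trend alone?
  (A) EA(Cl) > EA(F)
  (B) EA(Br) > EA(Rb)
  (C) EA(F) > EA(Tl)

(A)

The general trend: electron affinity increases across a period and decreases down a group.
(A) Cl (period 3, group 17) vs F (period 2, group 17): the stated order contradicts the simple trend.
(B) Br (period 4, group 17) vs Rb (period 5, group 1): the stated order agrees with the simple trend.
(C) F (period 2, group 17) vs Tl (period 6, group 13): the stated order agrees with the simple trend.
The exception is (A): F's small 2p subshell makes the incoming electron feel strong e⁻–e⁻ repulsion, so Cl actually releases more energy on gaining an electron.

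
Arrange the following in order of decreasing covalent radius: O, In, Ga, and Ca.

Ca, In, Ga, O

Atomic radius shrinks across a period as nuclear charge pulls the same shell inward, and grows down a group as new shells are added.
These span different periods and groups, so the two trends combine.
Ga > O: both effects reinforce here, so Ga is clearly the larger of the two.
In > Ga: they share group 13; the group trend gives In the larger value.
Ca > In: period and group pull opposite ways; the across-period shift dominates (171 vs 142 pm).
Tabulated atomic radius (pm): O 63, Ca 171, Ga 124, In 142.
So from largest to smallest: Ca > In > Ga > O.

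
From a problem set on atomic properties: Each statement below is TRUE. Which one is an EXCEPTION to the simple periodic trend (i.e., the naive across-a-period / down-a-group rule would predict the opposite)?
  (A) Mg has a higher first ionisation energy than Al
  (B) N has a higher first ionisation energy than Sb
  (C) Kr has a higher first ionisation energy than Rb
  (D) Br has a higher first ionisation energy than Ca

(A)

The general trend: first ionisation energy increases across a period and decreases down a group.
(A) Mg (period 3, group 2) vs Al (period 3, group 13): the stated order contradicts the simple trend.
(B) N (period 2, group 15) vs Sb (period 5, group 15): the stated order agrees with the simple trend.
(C) Kr (period 4, group 18) vs Rb (period 5, group 1): the stated order agrees with the simple trend.
(D) Br (period 4, group 17) vs Ca (period 4, group 2): the stated order agrees with the simple trend.
The exception is (A): Al's single 3p electron is easier to remove than one from Mg's filled 3s².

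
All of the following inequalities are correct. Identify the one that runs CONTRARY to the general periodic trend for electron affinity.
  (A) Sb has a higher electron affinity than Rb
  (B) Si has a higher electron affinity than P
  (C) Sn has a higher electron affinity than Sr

The general trend: electron affinity increases across a period and decreases down a group.
(A) Sb (period 5, group 15) vs Rb (period 5, group 1): the stated order agrees with the simple trend.
(B) Si (period 3, group 14) vs P (period 3, group 15): the stated order contradicts the simple trend.
(C) Sn (period 5, group 14) vs Sr (period 5, group 2): the stated order agrees with the simple trend.
The exception is (B): adding an electron to P's half-filled 3p³ is unfavourable, so Si (3p²) has the more exothermic EA.

(B)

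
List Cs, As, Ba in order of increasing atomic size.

As is in period 4, group 15; Cs is in period 6, group 1; Ba is in period 6, group 2.
Moving right in a period, electrons are added to the same shell under a stronger nuclear pull, so atoms get smaller; moving down, a new shell is opened and atoms get larger.
Here both period and group differ, so the two effects have to be weighed against each other.
Ba > As: relative to As, both the across-period and down-group shifts push Ba's atomic radius up.
Cs > Ba: both are in period 6; the period trend gives Cs the larger value.
Tabulated atomic radius (pm): As 121, Cs 232, Ba 196.
So from smallest to largest: As < Ba < Cs.

As < Ba < Cs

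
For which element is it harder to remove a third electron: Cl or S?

Cl

After 2 electrons have been removed, what remains? Cl²⁺ still has 5 valence electrons; S²⁺ still has 4 valence electrons.
All are still removing valence electrons, so compare the +2 ions as you would atoms: IE_3 generally rises across a period (higher Z_eff) and falls down a group (larger shell), subject to the usual subshell exceptions.
Valence configurations: Cl²⁺ [Ne]3s²3p³, S²⁺ [Ne]3s²3p².
Approximate IE_3 values (kJ/mol): Cl 3822, S 3357.
Hence IE_3: S < Cl.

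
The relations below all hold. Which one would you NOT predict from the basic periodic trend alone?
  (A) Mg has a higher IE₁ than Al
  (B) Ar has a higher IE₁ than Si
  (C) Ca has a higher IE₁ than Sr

The general trend: IE₁ increases across a period and decreases down a group.
(A) Mg (period 3, group 2) vs Al (period 3, group 13): the stated order contradicts the simple trend.
(B) Ar (period 3, group 18) vs Si (period 3, group 14): the stated order agrees with the simple trend.
(C) Ca (period 4, group 2) vs Sr (period 5, group 2): the stated order agrees with the simple trend.
The exception is (A): Al's single 3p electron is easier to remove than one from Mg's filled 3s².

(A)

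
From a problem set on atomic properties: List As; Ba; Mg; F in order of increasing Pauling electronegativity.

Ba < Mg < As < F

F is in period 2, group 17; Mg is in period 3, group 2; As is in period 4, group 15; Ba is in period 6, group 2.
Atoms toward the upper right of the periodic table pull bonding electrons most strongly.
Neither a single period nor a single group — weigh both effects.
Mg > Ba: Mg sits above Ba in group 2, so the down-group effect alone puts Mg higher.
As > Mg: period and group pull opposite ways; the across-period shift dominates (2.18 vs 1.31).
F > As: relative to As, both the across-period and down-group shifts push F's electronegativity up.
Tabulated electronegativity (Pauling): F 3.98, Mg 1.31, As 2.18, Ba 0.89.
So from lowest to highest: Ba < Mg < As < F.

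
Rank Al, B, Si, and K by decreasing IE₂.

K, B, Al, Si

After 1 electron has been removed, what remains? Al⁺ still has 2 valence electrons; B⁺ still has 2 valence electrons; Si⁺ still has 3 valence electrons; K⁺ is the bare [Ar] core.
Pulling an electron out of a noble-gas core costs far more than removing a remaining valence electron, so K sits at the high end of IE_2.
Valence configurations: Al⁺ [Ne]3s², B⁺ [He]2s², Si⁺ [Ne]3s²3p¹.
Si⁺ loses a lone 3p electron whereas Al⁺ must break into a filled 3s² pair, so IE_2(Al) > IE_2(Si) even though Si has the higher nuclear charge.
Tabulated IE_2 (kJ/mol): Al 1817, B 2427, Si 1577, K 3052.
Putting it together, IE_2: Si < Al < B < K.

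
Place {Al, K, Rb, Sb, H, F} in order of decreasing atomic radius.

H is in period 1, group 1; F is in period 2, group 17; Al is in period 3, group 13; K is in period 4, group 1; Rb is in period 5, group 1; Sb is in period 5, group 15.
Radius decreases left→right (rising Z_eff, same n) and increases top→bottom (higher n).
Here both period and group differ, so the two effects have to be weighed against each other.
F > H: period and group pull opposite ways; the down-group shift dominates (64 vs 32 pm).
Al > F: both effects reinforce here, so Al is clearly the larger of the two.
Sb > Al: the two effects oppose for this pair; the down-group effect wins (140 vs 126 pm).
K > Sb: period and group pull opposite ways; the across-period shift dominates (196 vs 140 pm).
Rb > K: Rb sits below K in group 1, so the down-group effect alone puts Rb larger.
Approximate values (pm): H 32, F 64, Al 126, K 196, Rb 210, Sb 140.
So from largest to smallest: Rb > K > Sb > Al > F > H.

Rb, K, Sb, Al, F, H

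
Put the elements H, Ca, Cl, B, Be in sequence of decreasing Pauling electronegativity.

Cl, H, B, Be, Ca

Smaller atoms with higher effective nuclear charge are more electronegative.
Here both period and group differ, so the two effects have to be weighed against each other.
Be > Ca: Be sits above Ca in group 2, so the down-group effect alone puts Be higher.
B > Be: both are in period 2; the period trend gives B the larger value.
H > B: period and group pull opposite ways; the down-group shift dominates (2.20 vs 2.04).
Cl > H: period and group pull opposite ways; the across-period shift dominates (3.16 vs 2.20).
Approximate values (Pauling): H 2.20, Be 1.57, B 2.04, Cl 3.16, Ca 1.00.
So from highest to lowest: Cl > H > B > Be > Ca.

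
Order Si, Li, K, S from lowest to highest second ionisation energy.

Si < S < K < Li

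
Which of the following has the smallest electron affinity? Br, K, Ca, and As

K is in period 4, group 1; Ca is in period 4, group 2; As is in period 4, group 15; Br is in period 4, group 17.
Atoms with high Z_eff and room in the valence shell (especially the halogens) have the most exothermic electron affinities.
All lie in period 4; the across-period trend (electron affinity increases left to right) applies, with the exception below.
Note the exception: K has a higher electron affinity than Ca, contrary to the simple trend — adding an electron to Ca (ns²) has to open a new, higher-energy np subshell, which is unfavourable.
Approximate values (kJ/mol): K 48, Ca 2, As 78, Br 325.
The smallest electron affinity among these belongs to Ca.

Ca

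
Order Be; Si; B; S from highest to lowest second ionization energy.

B > S > Be > Si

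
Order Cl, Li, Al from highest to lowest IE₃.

Li, Cl, Al

IE_3 is the cost of taking one more electron from the +2 cation: Cl²⁺ still has 5 valence electrons; Li²⁺ is already 1 electron into the core; Al²⁺ still has 1 valence electron.
Breaking into a closed-shell core is much more expensive than removing a leftover valence electron — Li has the largest IE_3 here.
Valence configurations: Cl²⁺ [Ne]3s²3p³, Al²⁺ [Ne]3s¹.
Approximate IE_3 values (kJ/mol): Cl 3822, Li 11815, Al 2745.
Overall IE_3 order: Al < Cl < Li.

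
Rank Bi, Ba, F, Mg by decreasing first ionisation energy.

F > Mg > Bi > Ba

F is in period 2, group 17; Mg is in period 3, group 2; Ba is in period 6, group 2; Bi is in period 6, group 15.
Across a period the outer electron is held more tightly (higher IE₁); down a group it sits in a higher shell, more shielded, and comes off more easily.
These span different periods and groups, so the two trends combine.
Bi > Ba: both are in period 6; the period trend gives Bi the larger value.
Mg > Bi: the two effects oppose for this pair; the down-group effect wins (738 vs 703 kJ/mol).
F > Mg: both effects reinforce here, so F is clearly the higher of the two.
Approximate values (kJ/mol): F 1681, Mg 738, Ba 503, Bi 703.
So from highest to lowest: F > Mg > Bi > Ba.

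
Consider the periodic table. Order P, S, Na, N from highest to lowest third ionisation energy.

Consider each +2 ion: P²⁺ still has 3 valence electrons; S²⁺ still has 4 valence electrons; Na²⁺ is already 1 electron into the core; N²⁺ still has 3 valence electrons.
Breaking into a closed-shell core is much more expensive than removing a leftover valence electron — Na has the largest IE_3 here.
Valence configurations: P²⁺ [Ne]3s²3p¹, S²⁺ [Ne]3s²3p², N²⁺ [He]2s²2p¹.
The numbers (kJ/mol): P 2914, S 3357, Na 6910, N 4578.
Overall IE_3 order: P < S < N < Na.

Na > N > S > P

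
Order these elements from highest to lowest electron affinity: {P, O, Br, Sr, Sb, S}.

Atoms with high Z_eff and room in the valence shell (especially the halogens) have the most exothermic electron affinities.
Here both period and group differ, so the two effects have to be weighed against each other.
P > Sr: both effects reinforce here, so P is clearly the higher of the two.
Sb > P: this pair runs against the simple trend — see the exception note.
O > Sb: both effects reinforce here, so O is clearly the higher of the two.
S > O: this pair runs against the simple trend — see the exception note.
Br > S: period and group pull opposite ways; the across-period shift dominates (325 vs 200 kJ/mol).
Note the exception: Sb has a higher electron affinity than P, contrary to the simple trend — both are half-filled np³, but the pairing/repulsion penalty for the added electron shrinks as the p orbitals become larger and more diffuse down the group, and for Sb that outweighs the weaker nuclear attraction.
Note the exception: S has a higher electron affinity than O, contrary to the simple trend — the compact 2p subshell of O repels the added electron more than S's larger 3p does.
Tabulated electron affinity (kJ/mol): O 141, P 72, S 200, Br 325, Sr 5, Sb 103.
So from highest to lowest: Br > S > O > Sb > P > Sr.

Br, S, O, Sb, P, Sr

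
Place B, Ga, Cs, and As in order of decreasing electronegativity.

Electronegativity increases across a period and decreases down a group, tracking effective nuclear charge and atomic size.
Here both period and group differ, so the two effects have to be weighed against each other.
Ga > Cs: relative to Cs, both the across-period and down-group shifts push Ga's electronegativity up.
B > Ga: they share group 13; the group trend gives B the larger value.
As > B: period and group pull opposite ways; the across-period shift dominates (2.18 vs 2.04).
Tabulated electronegativity (Pauling): B 2.04, Ga 1.81, As 2.18, Cs 0.79.
So from highest to lowest: As > B > Ga > Cs.

As, B, Ga, Cs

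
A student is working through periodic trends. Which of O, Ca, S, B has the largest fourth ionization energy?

Consider each +3 ion: O³⁺ still has 3 valence electrons; Ca³⁺ is already 1 electron into the core; S³⁺ still has 3 valence electrons; B³⁺ is the bare [He] core.
Usually core removal costs more than valence removal, but here the competition is close: a tightly held n=2 valence electron can cost more to remove than an n=3 core electron, so the actual values have to decide it.
Valence configurations: O³⁺ [He]2s²2p¹, S³⁺ [Ne]3s²3p¹.
The numbers (kJ/mol): O 7469, Ca 6491, S 4556, B 25026.
Overall IE_4 order: S < Ca < O < B.

B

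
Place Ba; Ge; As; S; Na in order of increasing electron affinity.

Atoms with high Z_eff and room in the valence shell (especially the halogens) have the most exothermic electron affinities.
These span different periods and groups, so the two trends combine.
Na > Ba: period and group pull opposite ways; the down-group shift dominates (53 vs 14 kJ/mol).
As > Na: period and group pull opposite ways; the across-period shift dominates (78 vs 53 kJ/mol).
Ge > As: this pair runs against the simple trend — see the exception note.
S > Ge: relative to Ge, both the across-period and down-group shifts push S's electron affinity up.
Note the exception: Ge has a higher electron affinity than As, contrary to the simple trend — adding an electron to As's half-filled 4p³ is unfavourable, so Ge (4p²) has the more exothermic EA.
For reference (kJ/mol): Na 53, S 200, Ge 119, As 78, Ba 14.
So from lowest to highest: Ba < Na < As < Ge < S.

Ba, Na, As, Ge, S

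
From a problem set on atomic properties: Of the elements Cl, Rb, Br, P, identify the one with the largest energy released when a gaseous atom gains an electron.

P is in period 3, group 15; Cl is in period 3, group 17; Br is in period 4, group 17; Rb is in period 5, group 1.
EA tends to increase across a period and decrease down a group, though the pattern is less regular than for IE or radius.
Here both period and group differ, so the two effects have to be weighed against each other.
P > Rb: both effects reinforce here, so P is clearly the higher of the two.
Br > P: period and group pull opposite ways; the across-period shift dominates (325 vs 72 kJ/mol).
Cl > Br: Cl sits above Br in group 17, so the down-group effect alone puts Cl higher.
Approximate values (kJ/mol): P 72, Cl 349, Br 325, Rb 47.
The largest energy released when a gaseous atom gains an electron among these belongs to Cl.

Cl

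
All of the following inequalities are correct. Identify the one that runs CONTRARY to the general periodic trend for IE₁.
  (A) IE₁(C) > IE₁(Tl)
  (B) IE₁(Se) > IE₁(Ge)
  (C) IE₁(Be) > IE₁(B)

(C)

The general trend: IE₁ increases across a period and decreases down a group.
(A) C (period 2, group 14) vs Tl (period 6, group 13): the stated order agrees with the simple trend.
(B) Se (period 4, group 16) vs Ge (period 4, group 14): the stated order agrees with the simple trend.
(C) Be (period 2, group 2) vs B (period 2, group 13): the stated order contradicts the simple trend.
The exception is (C): removing B's lone 2p electron is easier than breaking Be's filled 2s².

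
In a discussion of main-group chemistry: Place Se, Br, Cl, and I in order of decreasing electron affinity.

Cl is in period 3, group 17; Se is in period 4, group 16; Br is in period 4, group 17; I is in period 5, group 17.
Electron affinity generally becomes more exothermic across a period toward the halogens and less exothermic down a group.
Here both period and group differ, so the two effects have to be weighed against each other.
I > Se: period and group pull opposite ways; the across-period shift dominates (295 vs 195 kJ/mol).
Br > I: Br sits above I in group 17, so the down-group effect alone puts Br higher.
Cl > Br: Cl sits above Br in group 17, so the down-group effect alone puts Cl higher.
Tabulated electron affinity (kJ/mol): Cl 349, Se 195, Br 325, I 295.
So from highest to lowest: Cl > Br > I > Se.

Cl > Br > I > Se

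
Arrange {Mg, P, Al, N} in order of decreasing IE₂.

N > P > Al > Mg

After 1 electron has been removed, what remains? Mg⁺ still has 1 valence electron; P⁺ still has 4 valence electrons; Al⁺ still has 2 valence electrons; N⁺ still has 4 valence electrons.
All are still removing valence electrons, so compare the +1 ions as you would atoms: IE_2 generally rises across a period (higher Z_eff) and falls down a group (larger shell), subject to the usual subshell exceptions.
Valence configurations: Mg⁺ [Ne]3s¹, P⁺ [Ne]3s²3p², Al⁺ [Ne]3s², N⁺ [He]2s²2p².
Tabulated IE_2 (kJ/mol): Mg 1451, P 1907, Al 1817, N 2856.
Putting it together, IE_2: Mg < Al < P < N.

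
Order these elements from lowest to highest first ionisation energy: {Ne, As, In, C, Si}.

In < Si < As < C < Ne

Removing the outermost electron gets harder across a period and easier down a group.
These span different periods and groups, so the two trends combine.
Si > In: relative to In, both the across-period and down-group shifts push Si's first ionization energy up.
As > Si: the two effects oppose for this pair; the across-period effect wins (947 vs 786 kJ/mol).
C > As: the two effects oppose for this pair; the down-group effect wins (1086 vs 947 kJ/mol).
Ne > C: Ne lies to the right of C in period 2, so the across-period effect alone puts Ne higher.
Approximate values (kJ/mol): C 1086, Ne 2081, Si 786, As 947, In 558.
So from lowest to highest: In < Si < As < C < Ne.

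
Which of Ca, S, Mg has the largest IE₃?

After 2 electrons have been removed, what remains? Ca²⁺ is the bare [Ar] core; S²⁺ still has 4 valence electrons; Mg²⁺ is the bare [Ne] core.
Pulling an electron out of a noble-gas core costs far more than removing a remaining valence electron, so Ca and Mg sit at the high end of IE_3.
Tabulated IE_3 (kJ/mol): Ca 4912, S 3357, Mg 7733.
Hence IE_3: S < Ca < Mg.

Mg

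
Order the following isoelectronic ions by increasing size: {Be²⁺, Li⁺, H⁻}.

All of these have 2 electrons, so size is governed by nuclear charge alone: the more protons, the stronger the pull on the same electron cloud, and the smaller the ion.
Nuclear charges: Be²⁺ (Z=4), Li⁺ (Z=3), H⁻ (Z=1).
Smallest to largest: Be²⁺ < Li⁺ < H⁻.

Be²⁺, Li⁺, H⁻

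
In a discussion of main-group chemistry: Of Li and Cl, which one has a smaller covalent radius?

Cl

Li is in period 2, group 1; Cl is in period 3, group 17.
Atomic radius shrinks across a period as nuclear charge pulls the same shell inward, and grows down a group as new shells are added.
Here both period and group differ, so the two effects have to be weighed against each other.
Li > Cl: period and group pull opposite ways; the across-period shift dominates (133 vs 99 pm).
Tabulated atomic radius (pm): Li 133, Cl 99.
So Cl has the smaller covalent radius (Cl < Li).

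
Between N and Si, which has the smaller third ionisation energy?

Si

After 2 electrons have been removed, what remains? N²⁺ still has 3 valence electrons; Si²⁺ still has 2 valence electrons.
All are still removing valence electrons, so compare the +2 ions as you would atoms: IE_3 generally rises across a period (higher Z_eff) and falls down a group (larger shell), subject to the usual subshell exceptions.
Valence configurations: N²⁺ [He]2s²2p¹, Si²⁺ [Ne]3s².
Tabulated IE_3 (kJ/mol): N 4578, Si 3232.
Putting it together, IE_3: Si < N.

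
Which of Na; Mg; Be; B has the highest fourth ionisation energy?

B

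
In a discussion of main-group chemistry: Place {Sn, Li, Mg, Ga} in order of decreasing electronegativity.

Atoms toward the upper right of the periodic table pull bonding electrons most strongly.
A diagonal step moves right (one effect) and down (the opposite effect) at once.
Mg > Li: the two effects oppose for this pair; the across-period effect wins (1.31 vs 0.98).
Ga > Mg: the two effects oppose for this pair; the across-period effect wins (1.81 vs 1.31).
Sn > Ga: period and group pull opposite ways; the across-period shift dominates (1.96 vs 1.81).
Approximate values (Pauling): Li 0.98, Mg 1.31, Ga 1.81, Sn 1.96.
So from highest to lowest: Sn > Ga > Mg > Li.

Sn > Ga > Mg > Li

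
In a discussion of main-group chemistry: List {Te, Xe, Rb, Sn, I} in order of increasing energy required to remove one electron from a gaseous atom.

Rb < Sn < Te < I < Xe

Rb is in period 5, group 1; Sn is in period 5, group 14; Te is in period 5, group 16; I is in period 5, group 17; Xe is in period 5, group 18.
First ionization energy rises across a period (greater Z_eff holds electrons more tightly) and falls down a group (valence electrons are farther from the nucleus).
All lie in period 5, so first ionization energy increases left to right.
So from lowest to highest: Rb < Sn < Te < I < Xe.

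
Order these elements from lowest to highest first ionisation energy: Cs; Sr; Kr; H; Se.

H is in period 1, group 1; Se is in period 4, group 16; Kr is in period 4, group 18; Sr is in period 5, group 2; Cs is in period 6, group 1.
First ionization energy rises across a period (greater Z_eff holds electrons more tightly) and falls down a group (valence electrons are farther from the nucleus).
These span different periods and groups, so the two trends combine.
Sr > Cs: both effects reinforce here, so Sr is clearly the higher of the two.
Se > Sr: both effects reinforce here, so Se is clearly the higher of the two.
H > Se: the two effects oppose for this pair; the down-group effect wins (1312 vs 941 kJ/mol).
Kr > H: the two effects oppose for this pair; the across-period effect wins (1351 vs 1312 kJ/mol).
Tabulated first ionization energy (kJ/mol): H 1312, Se 941, Kr 1351, Sr 550, Cs 376.
So from lowest to highest: Cs < Sr < Se < H < Kr.

Cs < Sr < Se < H < Kr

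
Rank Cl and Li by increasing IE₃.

After 2 electrons have been removed, what remains? Cl²⁺ still has 5 valence electrons; Li²⁺ is already 1 electron into the core.
Pulling an electron out of a noble-gas core costs far more than removing a remaining valence electron, so Li sits at the high end of IE_3.
The numbers (kJ/mol): Cl 3822, Li 11815.
Overall IE_3 order: Cl < Li.

Cl, Li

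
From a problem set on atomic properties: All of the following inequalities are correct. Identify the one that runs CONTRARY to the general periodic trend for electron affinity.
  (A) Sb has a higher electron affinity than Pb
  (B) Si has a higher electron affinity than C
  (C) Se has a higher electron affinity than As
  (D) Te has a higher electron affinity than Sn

The general trend: electron affinity increases across a period and decreases down a group.
(A) Sb (period 5, group 15) vs Pb (period 6, group 14): the stated order agrees with the simple trend.
(B) Si (period 3, group 14) vs C (period 2, group 14): the stated order contradicts the simple trend.
(C) Se (period 4, group 16) vs As (period 4, group 15): the stated order agrees with the simple trend.
(D) Te (period 5, group 16) vs Sn (period 5, group 14): the stated order agrees with the simple trend.
The exception is (B): Si's larger, more diffuse 3p orbitals accept an added electron slightly more readily than C's compact 2p.

(B)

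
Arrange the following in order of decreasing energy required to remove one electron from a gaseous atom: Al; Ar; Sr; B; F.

First ionization energy rises across a period (greater Z_eff holds electrons more tightly) and falls down a group (valence electrons are farther from the nucleus).
These span different periods and groups, so the two trends combine.
Al > Sr: both effects reinforce here, so Al is clearly the higher of the two.
B > Al: they share group 13; the group trend gives B the larger value.
Ar > B: period and group pull opposite ways; the across-period shift dominates (1521 vs 801 kJ/mol).
F > Ar: the two effects oppose for this pair; the down-group effect wins (1681 vs 1521 kJ/mol).
For reference (kJ/mol): B 801, F 1681, Al 578, Ar 1521, Sr 550.
So from highest to lowest: F > Ar > B > Al > Sr.

F > Ar > B > Al > Sr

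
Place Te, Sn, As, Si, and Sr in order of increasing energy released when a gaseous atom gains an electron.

Sr < As < Sn < Si < Te

Si is in period 3, group 14; As is in period 4, group 15; Sr is in period 5, group 2; Sn is in period 5, group 14; Te is in period 5, group 16.
Adding an electron releases more energy for atoms nearer the top right (short of the noble gases).
Here both period and group differ, so the two effects have to be weighed against each other.
As > Sr: relative to Sr, both the across-period and down-group shifts push As's electron affinity up.
Sn > As: this pair runs against the simple trend — see the exception note.
Si > Sn: they share group 14; the group trend gives Si the larger value.
Te > Si: the two effects oppose for this pair; the across-period effect wins (190 vs 134 kJ/mol).
Note the exception: Sn has a higher electron affinity than As, contrary to the simple trend — adding an electron to As's half-filled np³ subshell costs electron-pairing energy.
Tabulated electron affinity (kJ/mol): Si 134, As 78, Sr 5, Sn 107, Te 190.
So from lowest to highest: Sr < As < Sn < Si < Te.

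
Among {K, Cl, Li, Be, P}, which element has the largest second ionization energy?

Li

Consider each +1 ion: K⁺ is the bare [Ar] core; Cl⁺ still has 6 valence electrons; Li⁺ is the bare [He] core; Be⁺ still has 1 valence electron; P⁺ still has 4 valence electrons.
Core electrons are held far more tightly than valence electrons, so K and Li top the IE_2 order.
Valence configurations: Cl⁺ [Ne]3s²3p⁴, Be⁺ [He]2s¹, P⁺ [Ne]3s²3p².
Tabulated IE_2 (kJ/mol): K 3052, Cl 2298, Li 7298, Be 1757, P 1907.
Hence IE_2: Be < P < Cl < K < Li.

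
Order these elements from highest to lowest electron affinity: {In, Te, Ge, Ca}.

Atoms with high Z_eff and room in the valence shell (especially the halogens) have the most exothermic electron affinities.
Here both period and group differ, so the two effects have to be weighed against each other.
In > Ca: period and group pull opposite ways; the across-period shift dominates (29 vs 2 kJ/mol).
Ge > In: relative to In, both the across-period and down-group shifts push Ge's electron affinity up.
Te > Ge: period and group pull opposite ways; the across-period shift dominates (190 vs 119 kJ/mol).
Tabulated electron affinity (kJ/mol): Ca 2, Ge 119, In 29, Te 190.
So from highest to lowest: Te > Ge > In > Ca.

Te > Ge > In > Ca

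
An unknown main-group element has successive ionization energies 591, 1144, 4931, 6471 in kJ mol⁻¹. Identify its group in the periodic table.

Group 2

Look for the largest jump between consecutive ionization energies: IE3/IE2 ≈ 4.3, far larger than any earlier ratio.
That jump marks the point where a core electron is being removed. So the atom has 2 valence electrons.
A main-group element with 2 valence electrons is in group 2.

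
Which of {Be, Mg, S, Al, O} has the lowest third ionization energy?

Al

Consider each +2 ion: Be²⁺ is the bare [He] core; Mg²⁺ is the bare [Ne] core; S²⁺ still has 4 valence electrons; Al²⁺ still has 1 valence electron; O²⁺ still has 4 valence electrons.
Breaking into a closed-shell core is much more expensive than removing a leftover valence electron — Mg and Be have the largest IE_3 here.
Valence configurations: S²⁺ [Ne]3s²3p², Al²⁺ [Ne]3s¹, O²⁺ [He]2s²2p².
Tabulated IE_3 (kJ/mol): Be 14849, Mg 7733, S 3357, Al 2745, O 5300.
Overall IE_3 order: Al < S < O < Mg < Be.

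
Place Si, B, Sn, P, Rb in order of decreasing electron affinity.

Si > Sn > P > Rb > B

B is in period 2, group 13; Si is in period 3, group 14; P is in period 3, group 15; Rb is in period 5, group 1; Sn is in period 5, group 14.
Electron affinity generally becomes more exothermic across a period toward the halogens and less exothermic down a group.
Here both period and group differ, so the two effects have to be weighed against each other.
Rb > B: this pair runs against the simple trend — see the exception note.
P > Rb: relative to Rb, both the across-period and down-group shifts push P's electron affinity up.
Sn > P: this pair runs against the simple trend — see the exception note.
Si > Sn: Si sits above Sn in group 14, so the down-group effect alone puts Si higher.
Note the exception: Rb has a higher electron affinity than B, contrary to the simple trend — B's ns²np¹ configuration gives only a small electron affinity — the sparsely filled np subshell binds an added electron weakly.
Note the exception: Sn has a higher electron affinity than P, contrary to the simple trend — adding an electron to P's half-filled np³ subshell costs electron-pairing energy.
Note the exception: Si has a higher electron affinity than P, contrary to the simple trend — adding an electron to P's half-filled 3p³ is unfavourable, so Si (3p²) has the more exothermic EA.
Tabulated electron affinity (kJ/mol): B 27, Si 134, P 72, Rb 47, Sn 107.
So from highest to lowest: Si > Sn > P > Rb > B.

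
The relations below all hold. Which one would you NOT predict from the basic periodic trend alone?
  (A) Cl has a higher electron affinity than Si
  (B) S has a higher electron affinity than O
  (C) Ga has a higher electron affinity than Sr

(B)

The general trend: electron affinity increases across a period and decreases down a group.
(A) Cl (period 3, group 17) vs Si (period 3, group 14): the stated order agrees with the simple trend.
(B) S (period 3, group 16) vs O (period 2, group 16): the stated order contradicts the simple trend.
(C) Ga (period 4, group 13) vs Sr (period 5, group 2): the stated order agrees with the simple trend.
The exception is (B): the compact 2p subshell of O repels the added electron more than S's larger 3p does.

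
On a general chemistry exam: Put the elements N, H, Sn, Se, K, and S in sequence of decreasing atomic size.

K > Sn > Se > S > N > H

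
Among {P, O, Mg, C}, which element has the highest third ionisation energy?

Mg

The third ionization energy removes an electron from the +2 ion. For each element: P²⁺ still has 3 valence electrons; O²⁺ still has 4 valence electrons; Mg²⁺ is the bare [Ne] core; C²⁺ still has 2 valence electrons.
Breaking into a closed-shell core is much more expensive than removing a leftover valence electron — Mg has the largest IE_3 here.
Valence configurations: P²⁺ [Ne]3s²3p¹, O²⁺ [He]2s²2p², C²⁺ [He]2s².
Tabulated IE_3 (kJ/mol): P 2914, O 5300, Mg 7733, C 4620.
Putting it together, IE_3: P < C < O < Mg.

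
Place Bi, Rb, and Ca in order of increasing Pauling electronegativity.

Ca is in period 4, group 2; Rb is in period 5, group 1; Bi is in period 6, group 15.
EN rises left→right (higher Z_eff, smaller atoms) and falls top→bottom (larger, more shielded atoms).
Here both period and group differ, so the two effects have to be weighed against each other.
Ca > Rb: relative to Rb, both the across-period and down-group shifts push Ca's electronegativity up.
Bi > Ca: the two effects oppose for this pair; the across-period effect wins (2.02 vs 1.00).
For reference (Pauling): Ca 1.00, Rb 0.82, Bi 2.02.
So from lowest to highest: Rb < Ca < Bi.

Rb, Ca, Bi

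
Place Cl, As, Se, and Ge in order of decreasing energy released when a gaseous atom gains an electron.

Cl, Se, Ge, As

Cl is in period 3, group 17; Ge is in period 4, group 14; As is in period 4, group 15; Se is in period 4, group 16.
Electron affinity generally becomes more exothermic across a period toward the halogens and less exothermic down a group.
Neither a single period nor a single group — weigh both effects.
Ge > As: this pair runs against the simple trend — see the exception note.
Se > Ge: Se lies to the right of Ge in period 4, so the across-period effect alone puts Se higher.
Cl > Se: relative to Se, both the across-period and down-group shifts push Cl's electron affinity up.
Note the exception: Ge has a higher electron affinity than As, contrary to the simple trend — adding an electron to As's half-filled 4p³ is unfavourable, so Ge (4p²) has the more exothermic EA.
For reference (kJ/mol): Cl 349, Ge 119, As 78, Se 195.
So from highest to lowest: Cl > Se > Ge > As.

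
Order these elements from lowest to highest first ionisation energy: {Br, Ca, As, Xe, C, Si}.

Ca < Si < As < C < Br < Xe

C is in period 2, group 14; Si is in period 3, group 14; Ca is in period 4, group 2; As is in period 4, group 15; Br is in period 4, group 17; Xe is in period 5, group 18.
IE₁ increases left→right with effective nuclear charge and decreases top→bottom as the valence shell moves farther out.
Here both period and group differ, so the two effects have to be weighed against each other.
Si > Ca: relative to Ca, both the across-period and down-group shifts push Si's first ionization energy up.
As > Si: period and group pull opposite ways; the across-period shift dominates (947 vs 786 kJ/mol).
C > As: period and group pull opposite ways; the down-group shift dominates (1086 vs 947 kJ/mol).
Br > C: the two effects oppose for this pair; the across-period effect wins (1140 vs 1086 kJ/mol).
Xe > Br: period and group pull opposite ways; the across-period shift dominates (1170 vs 1140 kJ/mol).
For reference (kJ/mol): C 1086, Si 786, Ca 590, As 947, Br 1140, Xe 1170.
So from lowest to highest: Ca < Si < As < C < Br < Xe.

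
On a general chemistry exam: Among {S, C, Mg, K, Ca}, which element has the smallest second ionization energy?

Ca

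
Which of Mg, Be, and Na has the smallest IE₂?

Mg

The second ionization energy removes an electron from the +1 ion. For each element: Mg⁺ still has 1 valence electron; Be⁺ still has 1 valence electron; Na⁺ is the bare [Ne] core.
Breaking into a closed-shell core is much more expensive than removing a leftover valence electron — Na has the largest IE_2 here.
Valence configurations: Mg⁺ [Ne]3s¹, Be⁺ [He]2s¹.
The numbers (kJ/mol): Mg 1451, Be 1757, Na 4562.
So the second ionization energies run Mg < Be < Na.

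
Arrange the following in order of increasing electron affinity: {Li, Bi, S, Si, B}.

Li is in period 2, group 1; B is in period 2, group 13; Si is in period 3, group 14; S is in period 3, group 16; Bi is in period 6, group 15.
Atoms with high Z_eff and room in the valence shell (especially the halogens) have the most exothermic electron affinities.
Neither a single period nor a single group — weigh both effects.
Li > B: this pair runs against the simple trend — see the exception note.
Bi > Li: the two effects oppose for this pair; the across-period effect wins (91 vs 60 kJ/mol).
Si > Bi: period and group pull opposite ways; the down-group shift dominates (134 vs 91 kJ/mol).
S > Si: both are in period 3; the period trend gives S the larger value.
Note the exception: Li has a higher electron affinity than B, contrary to the simple trend — B's ns²np¹ configuration gives only a small electron affinity — the sparsely filled np subshell binds an added electron weakly.
Approximate values (kJ/mol): Li 60, B 27, Si 134, S 200, Bi 91.
So from lowest to highest: B < Li < Bi < Si < S.

B < Li < Bi < Si < S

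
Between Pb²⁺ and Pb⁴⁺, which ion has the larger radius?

Pb²⁺

Both ions have Z = 82 protons, but Pb⁴⁺ has lost more electrons, so its remaining electrons feel a larger effective nuclear charge per electron and are pulled in more tightly.
Higher positive charge → smaller ion, so Pb²⁺ > Pb⁴⁺.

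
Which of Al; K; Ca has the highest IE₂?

K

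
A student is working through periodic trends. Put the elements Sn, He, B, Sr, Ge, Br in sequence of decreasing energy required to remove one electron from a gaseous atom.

He > Br > B > Ge > Sn > Sr

First ionization energy rises across a period (greater Z_eff holds electrons more tightly) and falls down a group (valence electrons are farther from the nucleus).
These span different periods and groups, so the two trends combine.
Sn > Sr: both are in period 5; the period trend gives Sn the larger value.
Ge > Sn: they share group 14; the group trend gives Ge the larger value.
B > Ge: the two effects oppose for this pair; the down-group effect wins (801 vs 762 kJ/mol).
Br > B: period and group pull opposite ways; the across-period shift dominates (1140 vs 801 kJ/mol).
He > Br: both effects reinforce here, so He is clearly the higher of the two.
For reference (kJ/mol): He 2372, B 801, Ge 762, Br 1140, Sr 550, Sn 709.
So from highest to lowest: He > Br > B > Ge > Sn > Sr.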